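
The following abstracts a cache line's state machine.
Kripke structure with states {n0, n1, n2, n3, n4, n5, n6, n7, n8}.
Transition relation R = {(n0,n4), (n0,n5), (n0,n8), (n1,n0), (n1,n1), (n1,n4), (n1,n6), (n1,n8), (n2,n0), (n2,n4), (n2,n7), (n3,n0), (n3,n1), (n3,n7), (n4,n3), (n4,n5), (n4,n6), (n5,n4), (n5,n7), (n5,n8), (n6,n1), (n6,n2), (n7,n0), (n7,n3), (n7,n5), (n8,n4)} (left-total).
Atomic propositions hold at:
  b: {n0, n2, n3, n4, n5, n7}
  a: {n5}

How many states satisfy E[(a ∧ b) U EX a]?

Sat(a ∧ b) = {n5}
Sat(EX a) = {s : some successor in {n5}} = {n0, n4, n7}
E[(a ∧ b) U EX a]: least fixpoint, start Z0 = Sat(EX a) = {n0, n4, n7}, add states in Sat(a ∧ b) with some successor in Z. Z1 = {n0, n4, n5, n7}; fixed.
Sat(E[(a ∧ b) U EX a]) = {n0, n4, n5, n7}
|Sat(E[(a ∧ b) U EX a])| = |{n0, n4, n5, n7}| = 4.

4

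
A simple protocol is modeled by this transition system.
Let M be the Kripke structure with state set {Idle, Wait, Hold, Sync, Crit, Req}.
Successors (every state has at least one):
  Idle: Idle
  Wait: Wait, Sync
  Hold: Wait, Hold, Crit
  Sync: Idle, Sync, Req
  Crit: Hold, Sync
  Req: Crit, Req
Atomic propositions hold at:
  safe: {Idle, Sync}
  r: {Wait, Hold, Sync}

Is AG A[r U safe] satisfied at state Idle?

A[r U safe]: least fixpoint, start Z0 = Sat(safe) = {Idle, Sync}, add states in Sat(r) with every successor in Z. Already a fixed point.
Sat(A[r U safe]) = {Idle, Sync}
AG A[r U safe]: greatest fixpoint, start Z0 = {Idle, Sync}, keep only states in Sat with every successor in Z. Z1 = {Idle}; fixed.
Sat(AG A[r U safe]) = {Idle}
Idle ∈ Sat(AG A[r U safe]) = {Idle}, so the formula holds at Idle.

Yes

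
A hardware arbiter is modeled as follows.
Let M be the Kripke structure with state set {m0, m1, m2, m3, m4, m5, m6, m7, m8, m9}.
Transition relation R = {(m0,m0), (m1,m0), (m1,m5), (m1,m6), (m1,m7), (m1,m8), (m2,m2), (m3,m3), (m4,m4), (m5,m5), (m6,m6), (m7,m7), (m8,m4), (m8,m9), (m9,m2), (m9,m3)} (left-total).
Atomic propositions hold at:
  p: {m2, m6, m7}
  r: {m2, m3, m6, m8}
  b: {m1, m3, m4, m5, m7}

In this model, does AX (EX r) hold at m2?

Sat(EX r) = {s : some successor in {m2, m3, m6, m8}} = {m1, m2, m3, m6, m9}
Sat(AX (EX r)) = {s : every successor in {m1, m2, m3, m6, m9}} = {m2, m3, m6, m9}
m2 ∈ Sat(AX (EX r)) = {m2, m3, m6, m9}, so the formula holds at m2.

Yes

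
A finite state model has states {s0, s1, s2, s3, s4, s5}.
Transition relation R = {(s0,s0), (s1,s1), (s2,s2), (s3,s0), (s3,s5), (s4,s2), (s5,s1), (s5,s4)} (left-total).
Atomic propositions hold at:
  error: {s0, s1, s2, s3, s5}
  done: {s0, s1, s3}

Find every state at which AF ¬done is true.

Sat(¬done) = {s2, s4, s5}
AF ¬done: least fixpoint, start Z0 = {s2, s4, s5}, add states with every successor in Z. Already a fixed point.
Sat(AF ¬done) = {s2, s4, s5}

{s2, s4, s5}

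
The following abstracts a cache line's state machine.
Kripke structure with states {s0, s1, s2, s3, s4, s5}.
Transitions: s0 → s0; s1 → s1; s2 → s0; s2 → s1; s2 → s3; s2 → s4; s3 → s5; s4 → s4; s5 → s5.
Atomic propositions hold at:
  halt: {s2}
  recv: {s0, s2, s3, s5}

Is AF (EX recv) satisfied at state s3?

Sat(EX recv) = {s : some successor in {s0, s2, s3, s5}} = {s0, s2, s3, s5}
AF (EX recv): least fixpoint, start Z0 = {s0, s2, s3, s5}, add states with every successor in Z. Already a fixed point.
Sat(AF (EX recv)) = {s0, s2, s3, s5}
s3 ∈ Sat(AF (EX recv)) = {s0, s2, s3, s5}, so the formula holds at s3.

Yes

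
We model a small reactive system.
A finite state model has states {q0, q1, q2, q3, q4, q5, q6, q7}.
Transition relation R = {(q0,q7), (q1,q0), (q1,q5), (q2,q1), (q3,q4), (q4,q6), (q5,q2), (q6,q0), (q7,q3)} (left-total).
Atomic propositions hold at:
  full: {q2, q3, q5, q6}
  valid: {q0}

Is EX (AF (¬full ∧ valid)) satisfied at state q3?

Yes

Sat(¬full) = {q0, q1, q4, q7}
Sat(¬full ∧ valid) = {q0}
AF (¬full ∧ valid): least fixpoint, start Z0 = {q0}, add states with every successor in Z. Z1 = {q0, q6}; Z2 = {q0, q4, q6}; Z3 = {q0, q3, q4, q6}; Z4 = {q0, q3, q4, q6, q7}; fixed.
Sat(AF (¬full ∧ valid)) = {q0, q3, q4, q6, q7}
Sat(EX (AF (¬full ∧ valid))) = {s : some successor in {q0, q3, q4, q6, q7}} = {q0, q1, q3, q4, q6, q7}
q3 ∈ Sat(EX (AF (¬full ∧ valid))) = {q0, q1, q3, q4, q6, q7}, so the formula holds at q3.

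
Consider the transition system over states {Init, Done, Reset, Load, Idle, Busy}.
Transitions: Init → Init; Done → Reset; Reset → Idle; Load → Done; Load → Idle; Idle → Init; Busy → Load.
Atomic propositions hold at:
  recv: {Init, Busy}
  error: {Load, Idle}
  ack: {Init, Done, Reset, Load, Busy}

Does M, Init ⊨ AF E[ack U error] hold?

No

E[ack U error]: least fixpoint, start Z0 = Sat(error) = {Load, Idle}, add states in Sat(ack) with some successor in Z. Z1 = {Reset, Load, Idle, Busy}; Z2 = {Done, Reset, Load, Idle, Busy}; fixed.
Sat(E[ack U error]) = {Done, Reset, Load, Idle, Busy}
AF E[ack U error]: least fixpoint, start Z0 = {Done, Reset, Load, Idle, Busy}, add states with every successor in Z. Already a fixed point.
Sat(AF E[ack U error]) = {Done, Reset, Load, Idle, Busy}
Init ∉ Sat(AF E[ack U error]) = {Done, Reset, Load, Idle, Busy}, so the formula does not hold at Init.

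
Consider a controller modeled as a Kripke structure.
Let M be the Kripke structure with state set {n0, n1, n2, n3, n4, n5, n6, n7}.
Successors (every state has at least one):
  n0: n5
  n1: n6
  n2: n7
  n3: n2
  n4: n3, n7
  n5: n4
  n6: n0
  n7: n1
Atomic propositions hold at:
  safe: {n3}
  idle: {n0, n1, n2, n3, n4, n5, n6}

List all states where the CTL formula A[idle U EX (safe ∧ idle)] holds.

Sat(safe ∧ idle) = {n3}
Sat(EX (safe ∧ idle)) = {s : some successor in {n3}} = {n4}
A[idle U EX (safe ∧ idle)]: least fixpoint, start Z0 = Sat(EX (safe ∧ idle)) = {n4}, add states in Sat(idle) with every successor in Z. Z1 = {n4, n5}; Z2 = {n0, n4, n5}; Z3 = {n0, n4, n5, n6}; Z4 = {n0, n1, n4, n5, n6}; fixed.
Sat(A[idle U EX (safe ∧ idle)]) = {n0, n1, n4, n5, n6}

{n0, n1, n4, n5, n6}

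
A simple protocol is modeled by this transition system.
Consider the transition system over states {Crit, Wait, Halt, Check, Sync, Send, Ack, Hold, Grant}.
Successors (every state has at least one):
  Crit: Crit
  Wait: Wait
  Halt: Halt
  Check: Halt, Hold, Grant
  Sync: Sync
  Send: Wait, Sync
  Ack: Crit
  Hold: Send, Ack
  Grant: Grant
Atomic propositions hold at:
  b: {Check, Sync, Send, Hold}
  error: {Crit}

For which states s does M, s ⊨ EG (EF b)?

EF b: least fixpoint, start Z0 = {Check, Sync, Send, Hold}, add states with some successor in Z. Already a fixed point.
Sat(EF b) = {Check, Sync, Send, Hold}
EG (EF b): greatest fixpoint, start Z0 = {Check, Sync, Send, Hold}, keep only states in Sat with some successor in Z. Already a fixed point.
Sat(EG (EF b)) = {Check, Sync, Send, Hold}

{Check, Sync, Send, Hold}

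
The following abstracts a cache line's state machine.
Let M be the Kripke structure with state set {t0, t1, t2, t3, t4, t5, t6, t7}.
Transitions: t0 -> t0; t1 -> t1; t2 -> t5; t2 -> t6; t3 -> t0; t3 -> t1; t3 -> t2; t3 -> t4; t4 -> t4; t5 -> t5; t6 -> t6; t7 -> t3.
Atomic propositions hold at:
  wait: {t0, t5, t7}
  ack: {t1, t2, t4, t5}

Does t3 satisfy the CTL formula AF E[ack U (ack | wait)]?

Yes

Sat(ack | wait) = {t0, t1, t2, t4, t5, t7}
E[ack U (ack | wait)]: least fixpoint, start Z0 = Sat((ack | wait)) = {t0, t1, t2, t4, t5, t7}, add states in Sat(ack) with some successor in Z. Already a fixed point.
Sat(E[ack U (ack | wait)]) = {t0, t1, t2, t4, t5, t7}
AF E[ack U (ack | wait)]: least fixpoint, start Z0 = {t0, t1, t2, t4, t5, t7}, add states with every successor in Z. Z1 = {t0, t1, t2, t3, t4, t5, t7}; fixed.
Sat(AF E[ack U (ack | wait)]) = {t0, t1, t2, t3, t4, t5, t7}
t3 ∈ Sat(AF E[ack U (ack | wait)]) = {t0, t1, t2, t3, t4, t5, t7}, so the formula holds at t3.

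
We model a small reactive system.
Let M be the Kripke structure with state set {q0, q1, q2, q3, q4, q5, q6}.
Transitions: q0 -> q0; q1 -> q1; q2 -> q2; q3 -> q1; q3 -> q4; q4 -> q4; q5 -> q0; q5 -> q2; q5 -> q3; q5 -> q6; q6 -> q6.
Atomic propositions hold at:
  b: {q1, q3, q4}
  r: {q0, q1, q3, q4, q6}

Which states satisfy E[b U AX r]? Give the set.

Sat(AX r) = {s : every successor in {q0, q1, q3, q4, q6}} = {q0, q1, q3, q4, q6}
E[b U AX r]: least fixpoint, start Z0 = Sat(AX r) = {q0, q1, q3, q4, q6}, add states in Sat(b) with some successor in Z. Already a fixed point.
Sat(E[b U AX r]) = {q0, q1, q3, q4, q6}

{q0, q1, q3, q4, q6}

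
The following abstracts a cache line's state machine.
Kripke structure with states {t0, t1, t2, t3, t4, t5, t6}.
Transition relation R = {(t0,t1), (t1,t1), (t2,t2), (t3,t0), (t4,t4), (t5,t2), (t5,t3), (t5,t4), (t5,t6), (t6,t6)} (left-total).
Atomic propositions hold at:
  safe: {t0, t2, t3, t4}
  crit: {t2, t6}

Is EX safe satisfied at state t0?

No

Sat(EX safe) = {s : some successor in {t0, t2, t3, t4}} = {t2, t3, t4, t5}
t0 ∉ Sat(EX safe) = {t2, t3, t4, t5}, so the formula does not hold at t0.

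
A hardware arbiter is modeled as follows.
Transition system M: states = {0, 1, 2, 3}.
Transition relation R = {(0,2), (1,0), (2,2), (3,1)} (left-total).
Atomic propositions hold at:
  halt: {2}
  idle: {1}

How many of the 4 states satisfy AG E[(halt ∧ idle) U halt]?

Sat(halt ∧ idle) = ∅
E[(halt ∧ idle) U halt]: least fixpoint, start Z0 = Sat(halt) = {2}, add states in Sat(halt ∧ idle) with some successor in Z. Already a fixed point.
Sat(E[(halt ∧ idle) U halt]) = {2}
AG E[(halt ∧ idle) U halt]: greatest fixpoint, start Z0 = {2}, keep only states in Sat with every successor in Z. Already a fixed point.
Sat(AG E[(halt ∧ idle) U halt]) = {2}
|Sat(AG E[(halt ∧ idle) U halt])| = |{2}| = 1.

1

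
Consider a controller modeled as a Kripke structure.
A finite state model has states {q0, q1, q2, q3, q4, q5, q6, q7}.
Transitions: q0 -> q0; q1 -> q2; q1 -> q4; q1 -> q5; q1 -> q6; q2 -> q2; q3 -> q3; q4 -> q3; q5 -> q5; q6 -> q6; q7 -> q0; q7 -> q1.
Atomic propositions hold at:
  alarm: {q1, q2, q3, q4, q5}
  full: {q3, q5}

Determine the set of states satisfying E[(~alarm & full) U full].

Sat(~alarm) = {q0, q6, q7}
Sat(~alarm & full) = ∅
E[(~alarm & full) U full]: least fixpoint, start Z0 = Sat(full) = {q3, q5}, add states in Sat(~alarm & full) with some successor in Z. Already a fixed point.
Sat(E[(~alarm & full) U full]) = {q3, q5}

{q3, q5}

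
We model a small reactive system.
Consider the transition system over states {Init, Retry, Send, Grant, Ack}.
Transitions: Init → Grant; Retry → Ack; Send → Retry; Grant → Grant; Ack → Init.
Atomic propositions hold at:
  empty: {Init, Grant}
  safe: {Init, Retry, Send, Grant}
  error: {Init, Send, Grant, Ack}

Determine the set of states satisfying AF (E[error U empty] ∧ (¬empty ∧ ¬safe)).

{Retry, Send, Ack}

E[error U empty]: least fixpoint, start Z0 = Sat(empty) = {Init, Grant}, add states in Sat(error) with some successor in Z. Z1 = {Init, Grant, Ack}; fixed.
Sat(E[error U empty]) = {Init, Grant, Ack}
Sat(¬empty) = {Retry, Send, Ack}
Sat(¬safe) = {Ack}
Sat(¬empty ∧ ¬safe) = {Ack}
Sat(E[error U empty] ∧ (¬empty ∧ ¬safe)) = {Ack}
AF (E[error U empty] ∧ (¬empty ∧ ¬safe)): least fixpoint, start Z0 = {Ack}, add states with every successor in Z. Z1 = {Retry, Ack}; Z2 = {Retry, Send, Ack}; fixed.
Sat(AF (E[error U empty] ∧ (¬empty ∧ ¬safe))) = {Retry, Send, Ack}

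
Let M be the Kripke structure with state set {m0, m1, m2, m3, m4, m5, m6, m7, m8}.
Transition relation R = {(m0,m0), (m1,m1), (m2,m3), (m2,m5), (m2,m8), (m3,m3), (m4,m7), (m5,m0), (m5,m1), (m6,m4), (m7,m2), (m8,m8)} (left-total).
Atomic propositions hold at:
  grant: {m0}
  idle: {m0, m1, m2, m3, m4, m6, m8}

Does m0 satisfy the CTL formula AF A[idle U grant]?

Yes

A[idle U grant]: least fixpoint, start Z0 = Sat(grant) = {m0}, add states in Sat(idle) with every successor in Z. Already a fixed point.
Sat(A[idle U grant]) = {m0}
AF A[idle U grant]: least fixpoint, start Z0 = {m0}, add states with every successor in Z. Already a fixed point.
Sat(AF A[idle U grant]) = {m0}
m0 ∈ Sat(AF A[idle U grant]) = {m0}, so the formula holds at m0.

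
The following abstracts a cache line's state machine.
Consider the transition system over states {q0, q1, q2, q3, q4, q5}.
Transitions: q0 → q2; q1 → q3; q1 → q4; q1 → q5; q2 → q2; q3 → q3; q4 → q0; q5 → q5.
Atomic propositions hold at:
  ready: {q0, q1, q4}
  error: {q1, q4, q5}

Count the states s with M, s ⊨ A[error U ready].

3

A[error U ready]: least fixpoint, start Z0 = Sat(ready) = {q0, q1, q4}, add states in Sat(error) with every successor in Z. Already a fixed point.
Sat(A[error U ready]) = {q0, q1, q4}
|Sat(A[error U ready])| = |{q0, q1, q4}| = 3.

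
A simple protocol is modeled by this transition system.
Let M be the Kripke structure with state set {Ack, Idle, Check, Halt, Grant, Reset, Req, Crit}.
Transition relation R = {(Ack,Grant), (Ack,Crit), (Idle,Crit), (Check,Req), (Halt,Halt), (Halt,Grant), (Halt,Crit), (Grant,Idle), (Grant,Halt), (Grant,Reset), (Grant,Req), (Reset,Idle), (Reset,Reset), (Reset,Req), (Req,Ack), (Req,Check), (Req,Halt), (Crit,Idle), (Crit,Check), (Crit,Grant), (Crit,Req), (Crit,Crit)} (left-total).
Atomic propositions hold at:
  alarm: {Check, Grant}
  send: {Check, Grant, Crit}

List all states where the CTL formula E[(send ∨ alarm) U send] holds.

Sat(send ∨ alarm) = {Check, Grant, Crit}
E[(send ∨ alarm) U send]: least fixpoint, start Z0 = Sat(send) = {Check, Grant, Crit}, add states in Sat(send ∨ alarm) with some successor in Z. Already a fixed point.
Sat(E[(send ∨ alarm) U send]) = {Check, Grant, Crit}

{Check, Grant, Crit}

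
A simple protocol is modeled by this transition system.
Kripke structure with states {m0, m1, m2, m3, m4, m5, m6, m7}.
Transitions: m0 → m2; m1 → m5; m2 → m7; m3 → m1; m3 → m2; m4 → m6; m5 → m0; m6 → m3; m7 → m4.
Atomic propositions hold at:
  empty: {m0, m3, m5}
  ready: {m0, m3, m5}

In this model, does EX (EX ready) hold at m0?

No

Sat(EX ready) = {s : some successor in {m0, m3, m5}} = {m1, m5, m6}
Sat(EX (EX ready)) = {s : some successor in {m1, m5, m6}} = {m1, m3, m4}
m0 ∉ Sat(EX (EX ready)) = {m1, m3, m4}, so the formula does not hold at m0.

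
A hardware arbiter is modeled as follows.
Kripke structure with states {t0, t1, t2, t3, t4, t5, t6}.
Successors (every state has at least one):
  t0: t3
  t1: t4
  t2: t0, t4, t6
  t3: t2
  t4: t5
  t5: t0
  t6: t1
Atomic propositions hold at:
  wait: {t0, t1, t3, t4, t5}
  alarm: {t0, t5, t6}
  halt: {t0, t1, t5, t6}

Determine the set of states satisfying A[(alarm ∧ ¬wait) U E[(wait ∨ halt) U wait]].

{t0, t1, t3, t4, t5, t6}

Sat(¬wait) = {t2, t6}
Sat(alarm ∧ ¬wait) = {t6}
Sat(wait ∨ halt) = {t0, t1, t3, t4, t5, t6}
E[(wait ∨ halt) U wait]: least fixpoint, start Z0 = Sat(wait) = {t0, t1, t3, t4, t5}, add states in Sat(wait ∨ halt) with some successor in Z. Z1 = {t0, t1, t3, t4, t5, t6}; fixed.
Sat(E[(wait ∨ halt) U wait]) = {t0, t1, t3, t4, t5, t6}
A[(alarm ∧ ¬wait) U E[(wait ∨ halt) U wait]]: least fixpoint, start Z0 = Sat(E[(wait ∨ halt) U wait]) = {t0, t1, t3, t4, t5, t6}, add states in Sat(alarm ∧ ¬wait) with every successor in Z. Already a fixed point.
Sat(A[(alarm ∧ ¬wait) U E[(wait ∨ halt) U wait]]) = {t0, t1, t3, t4, t5, t6}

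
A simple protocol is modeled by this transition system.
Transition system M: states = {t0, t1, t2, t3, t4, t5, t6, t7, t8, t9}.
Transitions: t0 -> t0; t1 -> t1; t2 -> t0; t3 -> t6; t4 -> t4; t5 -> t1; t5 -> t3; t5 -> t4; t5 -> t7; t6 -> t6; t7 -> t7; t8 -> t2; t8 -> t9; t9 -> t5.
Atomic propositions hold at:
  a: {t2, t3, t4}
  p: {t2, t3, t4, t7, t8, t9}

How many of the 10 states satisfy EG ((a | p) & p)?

2

Sat(a | p) = {t2, t3, t4, t7, t8, t9}
Sat((a | p) & p) = {t2, t3, t4, t7, t8, t9}
EG ((a | p) & p): greatest fixpoint, start Z0 = {t2, t3, t4, t7, t8, t9}, keep only states in Sat with some successor in Z. Z1 = {t4, t7, t8}; Z2 = {t4, t7}; fixed.
Sat(EG ((a | p) & p)) = {t4, t7}
|Sat(EG ((a | p) & p))| = |{t4, t7}| = 2.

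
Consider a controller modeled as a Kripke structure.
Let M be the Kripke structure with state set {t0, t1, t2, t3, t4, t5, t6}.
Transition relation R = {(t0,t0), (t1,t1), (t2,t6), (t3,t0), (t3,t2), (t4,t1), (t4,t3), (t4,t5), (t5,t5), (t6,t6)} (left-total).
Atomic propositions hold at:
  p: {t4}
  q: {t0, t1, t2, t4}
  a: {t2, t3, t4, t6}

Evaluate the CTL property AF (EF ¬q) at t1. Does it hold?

No

Sat(¬q) = {t3, t5, t6}
EF ¬q: least fixpoint, start Z0 = {t3, t5, t6}, add states with some successor in Z. Z1 = {t2, t3, t4, t5, t6}; fixed.
Sat(EF ¬q) = {t2, t3, t4, t5, t6}
AF (EF ¬q): least fixpoint, start Z0 = {t2, t3, t4, t5, t6}, add states with every successor in Z. Already a fixed point.
Sat(AF (EF ¬q)) = {t2, t3, t4, t5, t6}
t1 ∉ Sat(AF (EF ¬q)) = {t2, t3, t4, t5, t6}, so the formula does not hold at t1.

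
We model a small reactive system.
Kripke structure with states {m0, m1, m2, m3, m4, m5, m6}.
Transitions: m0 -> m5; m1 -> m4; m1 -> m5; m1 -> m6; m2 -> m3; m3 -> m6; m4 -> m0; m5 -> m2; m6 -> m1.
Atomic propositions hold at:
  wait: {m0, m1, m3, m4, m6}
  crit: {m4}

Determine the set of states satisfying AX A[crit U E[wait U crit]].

E[wait U crit]: least fixpoint, start Z0 = Sat(crit) = {m4}, add states in Sat(wait) with some successor in Z. Z1 = {m1, m4}; Z2 = {m1, m4, m6}; Z3 = {m1, m3, m4, m6}; fixed.
Sat(E[wait U crit]) = {m1, m3, m4, m6}
A[crit U E[wait U crit]]: least fixpoint, start Z0 = Sat(E[wait U crit]) = {m1, m3, m4, m6}, add states in Sat(crit) with every successor in Z. Already a fixed point.
Sat(A[crit U E[wait U crit]]) = {m1, m3, m4, m6}
Sat(AX A[crit U E[wait U crit]]) = {s : every successor in {m1, m3, m4, m6}} = {m2, m3, m6}

{m2, m3, m6}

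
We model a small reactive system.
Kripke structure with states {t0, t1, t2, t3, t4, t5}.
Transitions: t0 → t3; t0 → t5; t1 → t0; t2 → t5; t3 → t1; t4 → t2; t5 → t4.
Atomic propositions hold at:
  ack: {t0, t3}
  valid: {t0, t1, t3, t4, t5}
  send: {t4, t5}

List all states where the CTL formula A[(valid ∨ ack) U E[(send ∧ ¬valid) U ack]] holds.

Sat(valid ∨ ack) = {t0, t1, t3, t4, t5}
Sat(¬valid) = {t2}
Sat(send ∧ ¬valid) = ∅
E[(send ∧ ¬valid) U ack]: least fixpoint, start Z0 = Sat(ack) = {t0, t3}, add states in Sat(send ∧ ¬valid) with some successor in Z. Already a fixed point.
Sat(E[(send ∧ ¬valid) U ack]) = {t0, t3}
A[(valid ∨ ack) U E[(send ∧ ¬valid) U ack]]: least fixpoint, start Z0 = Sat(E[(send ∧ ¬valid) U ack]) = {t0, t3}, add states in Sat(valid ∨ ack) with every successor in Z. Z1 = {t0, t1, t3}; fixed.
Sat(A[(valid ∨ ack) U E[(send ∧ ¬valid) U ack]]) = {t0, t1, t3}

{t0, t1, t3}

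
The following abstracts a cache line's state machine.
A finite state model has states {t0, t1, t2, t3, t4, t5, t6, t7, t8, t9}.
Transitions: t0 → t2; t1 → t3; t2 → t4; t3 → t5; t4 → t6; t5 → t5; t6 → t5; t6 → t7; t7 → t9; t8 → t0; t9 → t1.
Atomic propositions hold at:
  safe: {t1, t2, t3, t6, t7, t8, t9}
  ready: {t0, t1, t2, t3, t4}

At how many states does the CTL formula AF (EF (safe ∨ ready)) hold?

Sat(safe ∨ ready) = {t0, t1, t2, t3, t4, t6, t7, t8, t9}
EF (safe ∨ ready): least fixpoint, start Z0 = {t0, t1, t2, t3, t4, t6, t7, t8, t9}, add states with some successor in Z. Already a fixed point.
Sat(EF (safe ∨ ready)) = {t0, t1, t2, t3, t4, t6, t7, t8, t9}
AF (EF (safe ∨ ready)): least fixpoint, start Z0 = {t0, t1, t2, t3, t4, t6, t7, t8, t9}, add states with every successor in Z. Already a fixed point.
Sat(AF (EF (safe ∨ ready))) = {t0, t1, t2, t3, t4, t6, t7, t8, t9}
|Sat(AF (EF (safe ∨ ready)))| = |{t0, t1, t2, t3, t4, t6, t7, t8, t9}| = 9.

9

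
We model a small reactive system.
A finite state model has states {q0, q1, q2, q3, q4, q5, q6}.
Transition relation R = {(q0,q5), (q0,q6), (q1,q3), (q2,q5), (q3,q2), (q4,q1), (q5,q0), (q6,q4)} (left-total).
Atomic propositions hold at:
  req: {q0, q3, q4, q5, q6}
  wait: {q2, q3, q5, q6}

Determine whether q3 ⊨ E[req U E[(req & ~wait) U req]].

Yes

Sat(~wait) = {q0, q1, q4}
Sat(req & ~wait) = {q0, q4}
E[(req & ~wait) U req]: least fixpoint, start Z0 = Sat(req) = {q0, q3, q4, q5, q6}, add states in Sat(req & ~wait) with some successor in Z. Already a fixed point.
Sat(E[(req & ~wait) U req]) = {q0, q3, q4, q5, q6}
E[req U E[(req & ~wait) U req]]: least fixpoint, start Z0 = Sat(E[(req & ~wait) U req]) = {q0, q3, q4, q5, q6}, add states in Sat(req) with some successor in Z. Already a fixed point.
Sat(E[req U E[(req & ~wait) U req]]) = {q0, q3, q4, q5, q6}
q3 ∈ Sat(E[req U E[(req & ~wait) U req]]) = {q0, q3, q4, q5, q6}, so the formula holds at q3.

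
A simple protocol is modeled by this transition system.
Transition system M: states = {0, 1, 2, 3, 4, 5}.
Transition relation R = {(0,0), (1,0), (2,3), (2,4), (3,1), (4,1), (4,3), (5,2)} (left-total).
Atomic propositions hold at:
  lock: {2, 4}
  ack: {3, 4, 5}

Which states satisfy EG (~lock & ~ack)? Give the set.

{0, 1}

Sat(~lock) = {0, 1, 3, 5}
Sat(~ack) = {0, 1, 2}
Sat(~lock & ~ack) = {0, 1}
EG (~lock & ~ack): greatest fixpoint, start Z0 = {0, 1}, keep only states in Sat with some successor in Z. Already a fixed point.
Sat(EG (~lock & ~ack)) = {0, 1}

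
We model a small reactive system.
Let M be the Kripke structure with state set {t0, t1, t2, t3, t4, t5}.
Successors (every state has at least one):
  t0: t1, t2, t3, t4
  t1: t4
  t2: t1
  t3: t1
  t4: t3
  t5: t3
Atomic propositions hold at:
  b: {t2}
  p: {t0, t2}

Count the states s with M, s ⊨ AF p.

2

AF p: least fixpoint, start Z0 = {t0, t2}, add states with every successor in Z. Already a fixed point.
Sat(AF p) = {t0, t2}
|Sat(AF p)| = |{t0, t2}| = 2.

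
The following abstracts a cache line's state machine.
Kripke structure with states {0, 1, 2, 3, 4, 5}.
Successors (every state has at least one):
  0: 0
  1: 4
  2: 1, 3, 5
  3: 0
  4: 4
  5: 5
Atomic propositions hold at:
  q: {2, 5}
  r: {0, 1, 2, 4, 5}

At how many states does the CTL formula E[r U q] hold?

2

E[r U q]: least fixpoint, start Z0 = Sat(q) = {2, 5}, add states in Sat(r) with some successor in Z. Already a fixed point.
Sat(E[r U q]) = {2, 5}
|Sat(E[r U q])| = |{2, 5}| = 2.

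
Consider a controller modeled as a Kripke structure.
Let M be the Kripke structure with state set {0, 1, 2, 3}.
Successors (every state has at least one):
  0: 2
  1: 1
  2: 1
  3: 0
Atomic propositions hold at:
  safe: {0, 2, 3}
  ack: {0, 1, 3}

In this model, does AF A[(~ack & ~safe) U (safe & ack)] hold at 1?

No

Sat(~ack) = {2}
Sat(~safe) = {1}
Sat(~ack & ~safe) = ∅
Sat(safe & ack) = {0, 3}
A[(~ack & ~safe) U (safe & ack)]: least fixpoint, start Z0 = Sat((safe & ack)) = {0, 3}, add states in Sat(~ack & ~safe) with every successor in Z. Already a fixed point.
Sat(A[(~ack & ~safe) U (safe & ack)]) = {0, 3}
AF A[(~ack & ~safe) U (safe & ack)]: least fixpoint, start Z0 = {0, 3}, add states with every successor in Z. Already a fixed point.
Sat(AF A[(~ack & ~safe) U (safe & ack)]) = {0, 3}
1 ∉ Sat(AF A[(~ack & ~safe) U (safe & ack)]) = {0, 3}, so the formula does not hold at 1.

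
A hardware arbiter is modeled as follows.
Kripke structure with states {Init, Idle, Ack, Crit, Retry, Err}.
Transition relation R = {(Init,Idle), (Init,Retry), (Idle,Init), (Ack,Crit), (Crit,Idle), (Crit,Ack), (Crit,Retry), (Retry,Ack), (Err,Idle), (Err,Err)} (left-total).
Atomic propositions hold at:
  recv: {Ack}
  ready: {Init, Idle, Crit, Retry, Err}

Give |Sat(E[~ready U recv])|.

1

Sat(~ready) = {Ack}
E[~ready U recv]: least fixpoint, start Z0 = Sat(recv) = {Ack}, add states in Sat(~ready) with some successor in Z. Already a fixed point.
Sat(E[~ready U recv]) = {Ack}
|Sat(E[~ready U recv])| = |{Ack}| = 1.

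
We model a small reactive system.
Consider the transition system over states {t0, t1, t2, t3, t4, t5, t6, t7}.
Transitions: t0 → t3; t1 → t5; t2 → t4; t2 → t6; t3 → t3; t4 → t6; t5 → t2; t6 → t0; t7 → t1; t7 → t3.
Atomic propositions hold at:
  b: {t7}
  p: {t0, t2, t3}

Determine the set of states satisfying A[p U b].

A[p U b]: least fixpoint, start Z0 = Sat(b) = {t7}, add states in Sat(p) with every successor in Z. Already a fixed point.
Sat(A[p U b]) = {t7}

{t7}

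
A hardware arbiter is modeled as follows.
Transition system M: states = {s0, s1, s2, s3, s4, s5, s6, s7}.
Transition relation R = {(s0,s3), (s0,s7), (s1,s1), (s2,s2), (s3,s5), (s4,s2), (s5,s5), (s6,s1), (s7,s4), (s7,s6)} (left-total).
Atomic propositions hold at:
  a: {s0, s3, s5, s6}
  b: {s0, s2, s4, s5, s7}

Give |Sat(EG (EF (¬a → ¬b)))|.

6

Sat(¬a) = {s1, s2, s4, s7}
Sat(¬b) = {s1, s3, s6}
Sat(¬a → ¬b) = {s0, s1, s3, s5, s6}
EF (¬a → ¬b): least fixpoint, start Z0 = {s0, s1, s3, s5, s6}, add states with some successor in Z. Z1 = {s0, s1, s3, s5, s6, s7}; fixed.
Sat(EF (¬a → ¬b)) = {s0, s1, s3, s5, s6, s7}
EG (EF (¬a → ¬b)): greatest fixpoint, start Z0 = {s0, s1, s3, s5, s6, s7}, keep only states in Sat with some successor in Z. Already a fixed point.
Sat(EG (EF (¬a → ¬b))) = {s0, s1, s3, s5, s6, s7}
|Sat(EG (EF (¬a → ¬b)))| = |{s0, s1, s3, s5, s6, s7}| = 6.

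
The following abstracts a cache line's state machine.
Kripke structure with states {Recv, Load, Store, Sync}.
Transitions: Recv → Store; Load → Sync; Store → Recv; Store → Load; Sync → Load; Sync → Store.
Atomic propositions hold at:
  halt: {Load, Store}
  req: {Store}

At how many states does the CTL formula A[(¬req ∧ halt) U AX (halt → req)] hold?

2

Sat(¬req) = {Recv, Load, Sync}
Sat(¬req ∧ halt) = {Load}
Sat(halt → req) = {Recv, Store, Sync}
Sat(AX (halt → req)) = {s : every successor in {Recv, Store, Sync}} = {Recv, Load}
A[(¬req ∧ halt) U AX (halt → req)]: least fixpoint, start Z0 = Sat(AX (halt → req)) = {Recv, Load}, add states in Sat(¬req ∧ halt) with every successor in Z. Already a fixed point.
Sat(A[(¬req ∧ halt) U AX (halt → req)]) = {Recv, Load}
|Sat(A[(¬req ∧ halt) U AX (halt → req)])| = |{Recv, Load}| = 2.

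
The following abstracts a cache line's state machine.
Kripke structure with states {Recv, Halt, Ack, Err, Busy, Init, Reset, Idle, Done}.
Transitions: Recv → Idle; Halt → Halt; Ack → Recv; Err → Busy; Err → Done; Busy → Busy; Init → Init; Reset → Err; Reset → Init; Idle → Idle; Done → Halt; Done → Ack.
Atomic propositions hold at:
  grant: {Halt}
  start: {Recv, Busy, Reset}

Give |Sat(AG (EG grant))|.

1

EG grant: greatest fixpoint, start Z0 = {Halt}, keep only states in Sat with some successor in Z. Already a fixed point.
Sat(EG grant) = {Halt}
AG (EG grant): greatest fixpoint, start Z0 = {Halt}, keep only states in Sat with every successor in Z. Already a fixed point.
Sat(AG (EG grant)) = {Halt}
|Sat(AG (EG grant))| = |{Halt}| = 1.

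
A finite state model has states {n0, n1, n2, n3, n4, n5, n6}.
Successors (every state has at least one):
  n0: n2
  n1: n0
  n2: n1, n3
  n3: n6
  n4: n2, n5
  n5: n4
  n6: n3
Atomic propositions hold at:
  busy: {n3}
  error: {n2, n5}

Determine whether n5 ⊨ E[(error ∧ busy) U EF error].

Sat(error ∧ busy) = ∅
EF error: least fixpoint, start Z0 = {n2, n5}, add states with some successor in Z. Z1 = {n0, n2, n4, n5}; Z2 = {n0, n1, n2, n4, n5}; fixed.
Sat(EF error) = {n0, n1, n2, n4, n5}
E[(error ∧ busy) U EF error]: least fixpoint, start Z0 = Sat(EF error) = {n0, n1, n2, n4, n5}, add states in Sat(error ∧ busy) with some successor in Z. Already a fixed point.
Sat(E[(error ∧ busy) U EF error]) = {n0, n1, n2, n4, n5}
n5 ∈ Sat(E[(error ∧ busy) U EF error]) = {n0, n1, n2, n4, n5}, so the formula holds at n5.

Yes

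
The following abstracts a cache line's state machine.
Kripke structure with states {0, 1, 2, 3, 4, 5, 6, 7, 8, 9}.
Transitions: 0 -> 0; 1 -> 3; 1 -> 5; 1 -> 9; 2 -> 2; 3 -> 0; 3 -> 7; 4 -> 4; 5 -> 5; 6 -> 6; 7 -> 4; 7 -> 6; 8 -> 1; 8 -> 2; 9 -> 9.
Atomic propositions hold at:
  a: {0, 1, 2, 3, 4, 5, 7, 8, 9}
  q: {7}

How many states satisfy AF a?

AF a: least fixpoint, start Z0 = {0, 1, 2, 3, 4, 5, 7, 8, 9}, add states with every successor in Z. Already a fixed point.
Sat(AF a) = {0, 1, 2, 3, 4, 5, 7, 8, 9}
|Sat(AF a)| = |{0, 1, 2, 3, 4, 5, 7, 8, 9}| = 9.

9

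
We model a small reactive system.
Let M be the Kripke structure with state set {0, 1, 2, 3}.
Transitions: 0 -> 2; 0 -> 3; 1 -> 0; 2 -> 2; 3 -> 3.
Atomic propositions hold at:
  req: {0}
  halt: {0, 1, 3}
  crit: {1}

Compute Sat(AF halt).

{0, 1, 3}

AF halt: least fixpoint, start Z0 = {0, 1, 3}, add states with every successor in Z. Already a fixed point.
Sat(AF halt) = {0, 1, 3}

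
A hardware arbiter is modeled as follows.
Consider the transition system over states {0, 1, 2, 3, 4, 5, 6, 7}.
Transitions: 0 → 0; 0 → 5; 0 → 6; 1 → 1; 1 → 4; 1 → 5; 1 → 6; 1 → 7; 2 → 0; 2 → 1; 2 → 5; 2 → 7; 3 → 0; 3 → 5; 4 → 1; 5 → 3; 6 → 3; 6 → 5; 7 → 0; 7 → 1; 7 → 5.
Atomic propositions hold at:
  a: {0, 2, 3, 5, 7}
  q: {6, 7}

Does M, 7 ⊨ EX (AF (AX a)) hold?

Sat(AX a) = {s : every successor in {0, 2, 3, 5, 7}} = {3, 5, 6}
AF (AX a): least fixpoint, start Z0 = {3, 5, 6}, add states with every successor in Z. Already a fixed point.
Sat(AF (AX a)) = {3, 5, 6}
Sat(EX (AF (AX a))) = {s : some successor in {3, 5, 6}} = {0, 1, 2, 3, 5, 6, 7}
7 ∈ Sat(EX (AF (AX a))) = {0, 1, 2, 3, 5, 6, 7}, so the formula holds at 7.

Yes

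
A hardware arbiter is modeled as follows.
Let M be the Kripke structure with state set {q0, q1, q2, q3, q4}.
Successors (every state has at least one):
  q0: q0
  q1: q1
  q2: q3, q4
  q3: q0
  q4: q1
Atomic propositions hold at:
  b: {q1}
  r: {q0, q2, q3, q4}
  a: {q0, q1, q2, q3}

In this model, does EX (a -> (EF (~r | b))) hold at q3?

Sat(~r) = {q1}
Sat(~r | b) = {q1}
EF (~r | b): least fixpoint, start Z0 = {q1}, add states with some successor in Z. Z1 = {q1, q4}; Z2 = {q1, q2, q4}; fixed.
Sat(EF (~r | b)) = {q1, q2, q4}
Sat(a -> (EF (~r | b))) = {q1, q2, q4}
Sat(EX (a -> (EF (~r | b)))) = {s : some successor in {q1, q2, q4}} = {q1, q2, q4}
q3 ∉ Sat(EX (a -> (EF (~r | b)))) = {q1, q2, q4}, so the formula does not hold at q3.

No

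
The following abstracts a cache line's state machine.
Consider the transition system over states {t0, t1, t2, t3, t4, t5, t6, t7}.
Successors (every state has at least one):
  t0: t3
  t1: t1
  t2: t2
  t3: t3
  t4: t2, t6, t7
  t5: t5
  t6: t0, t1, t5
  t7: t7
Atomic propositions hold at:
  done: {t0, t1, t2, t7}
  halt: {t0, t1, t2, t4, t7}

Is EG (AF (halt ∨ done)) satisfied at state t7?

Sat(halt ∨ done) = {t0, t1, t2, t4, t7}
AF (halt ∨ done): least fixpoint, start Z0 = {t0, t1, t2, t4, t7}, add states with every successor in Z. Already a fixed point.
Sat(AF (halt ∨ done)) = {t0, t1, t2, t4, t7}
EG (AF (halt ∨ done)): greatest fixpoint, start Z0 = {t0, t1, t2, t4, t7}, keep only states in Sat with some successor in Z. Z1 = {t1, t2, t4, t7}; fixed.
Sat(EG (AF (halt ∨ done))) = {t1, t2, t4, t7}
t7 ∈ Sat(EG (AF (halt ∨ done))) = {t1, t2, t4, t7}, so the formula holds at t7.

Yes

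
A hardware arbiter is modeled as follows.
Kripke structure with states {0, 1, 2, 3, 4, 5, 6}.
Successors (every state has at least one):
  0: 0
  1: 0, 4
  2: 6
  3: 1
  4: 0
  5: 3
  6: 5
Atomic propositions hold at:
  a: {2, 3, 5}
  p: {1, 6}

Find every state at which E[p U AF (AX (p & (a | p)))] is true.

{2, 3, 5, 6}

Sat(a | p) = {1, 2, 3, 5, 6}
Sat(p & (a | p)) = {1, 6}
Sat(AX (p & (a | p))) = {s : every successor in {1, 6}} = {2, 3}
AF (AX (p & (a | p))): least fixpoint, start Z0 = {2, 3}, add states with every successor in Z. Z1 = {2, 3, 5}; Z2 = {2, 3, 5, 6}; fixed.
Sat(AF (AX (p & (a | p)))) = {2, 3, 5, 6}
E[p U AF (AX (p & (a | p)))]: least fixpoint, start Z0 = Sat(AF (AX (p & (a | p)))) = {2, 3, 5, 6}, add states in Sat(p) with some successor in Z. Already a fixed point.
Sat(E[p U AF (AX (p & (a | p)))]) = {2, 3, 5, 6}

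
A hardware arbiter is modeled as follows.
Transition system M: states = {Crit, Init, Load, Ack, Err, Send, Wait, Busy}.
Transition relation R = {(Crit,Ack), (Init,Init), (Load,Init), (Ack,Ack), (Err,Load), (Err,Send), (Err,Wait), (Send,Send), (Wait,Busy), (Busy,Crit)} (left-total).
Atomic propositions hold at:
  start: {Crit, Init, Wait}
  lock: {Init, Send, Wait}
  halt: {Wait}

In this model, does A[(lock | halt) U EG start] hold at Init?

Yes

Sat(lock | halt) = {Init, Send, Wait}
EG start: greatest fixpoint, start Z0 = {Crit, Init, Wait}, keep only states in Sat with some successor in Z. Z1 = {Init}; fixed.
Sat(EG start) = {Init}
A[(lock | halt) U EG start]: least fixpoint, start Z0 = Sat(EG start) = {Init}, add states in Sat(lock | halt) with every successor in Z. Already a fixed point.
Sat(A[(lock | halt) U EG start]) = {Init}
Init ∈ Sat(A[(lock | halt) U EG start]) = {Init}, so the formula holds at Init.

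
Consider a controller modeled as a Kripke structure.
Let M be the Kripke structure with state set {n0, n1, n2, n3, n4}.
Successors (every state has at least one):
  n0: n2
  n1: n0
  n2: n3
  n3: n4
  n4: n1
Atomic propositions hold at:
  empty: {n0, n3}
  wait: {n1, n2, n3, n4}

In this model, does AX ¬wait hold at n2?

Sat(¬wait) = {n0}
Sat(AX ¬wait) = {s : every successor in {n0}} = {n1}
n2 ∉ Sat(AX ¬wait) = {n1}, so the formula does not hold at n2.

No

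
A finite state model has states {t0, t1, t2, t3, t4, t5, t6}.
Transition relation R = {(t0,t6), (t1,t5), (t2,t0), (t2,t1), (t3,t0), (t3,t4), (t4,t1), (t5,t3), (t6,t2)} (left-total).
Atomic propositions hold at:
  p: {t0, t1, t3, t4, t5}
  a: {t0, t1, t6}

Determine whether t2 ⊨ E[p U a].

No

E[p U a]: least fixpoint, start Z0 = Sat(a) = {t0, t1, t6}, add states in Sat(p) with some successor in Z. Z1 = {t0, t1, t3, t4, t6}; Z2 = {t0, t1, t3, t4, t5, t6}; fixed.
Sat(E[p U a]) = {t0, t1, t3, t4, t5, t6}
t2 ∉ Sat(E[p U a]) = {t0, t1, t3, t4, t5, t6}, so the formula does not hold at t2.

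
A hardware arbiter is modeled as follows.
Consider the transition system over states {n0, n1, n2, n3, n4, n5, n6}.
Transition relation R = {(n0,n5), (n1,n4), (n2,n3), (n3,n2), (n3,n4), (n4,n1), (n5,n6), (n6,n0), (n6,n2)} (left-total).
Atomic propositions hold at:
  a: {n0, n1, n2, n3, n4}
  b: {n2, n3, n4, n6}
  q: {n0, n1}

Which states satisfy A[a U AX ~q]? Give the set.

Sat(~q) = {n2, n3, n4, n5, n6}
Sat(AX ~q) = {s : every successor in {n2, n3, n4, n5, n6}} = {n0, n1, n2, n3, n5}
A[a U AX ~q]: least fixpoint, start Z0 = Sat(AX ~q) = {n0, n1, n2, n3, n5}, add states in Sat(a) with every successor in Z. Z1 = {n0, n1, n2, n3, n4, n5}; fixed.
Sat(A[a U AX ~q]) = {n0, n1, n2, n3, n4, n5}

{n0, n1, n2, n3, n4, n5}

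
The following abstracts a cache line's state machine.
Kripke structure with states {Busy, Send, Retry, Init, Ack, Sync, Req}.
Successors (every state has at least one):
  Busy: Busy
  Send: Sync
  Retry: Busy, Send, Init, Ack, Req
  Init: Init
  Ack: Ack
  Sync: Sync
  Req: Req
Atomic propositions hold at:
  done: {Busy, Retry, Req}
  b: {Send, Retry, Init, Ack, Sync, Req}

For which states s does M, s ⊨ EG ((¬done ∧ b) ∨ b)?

Sat(¬done) = {Send, Init, Ack, Sync}
Sat(¬done ∧ b) = {Send, Init, Ack, Sync}
Sat((¬done ∧ b) ∨ b) = {Send, Retry, Init, Ack, Sync, Req}
EG ((¬done ∧ b) ∨ b): greatest fixpoint, start Z0 = {Send, Retry, Init, Ack, Sync, Req}, keep only states in Sat with some successor in Z. Already a fixed point.
Sat(EG ((¬done ∧ b) ∨ b)) = {Send, Retry, Init, Ack, Sync, Req}

{Send, Retry, Init, Ack, Sync, Req}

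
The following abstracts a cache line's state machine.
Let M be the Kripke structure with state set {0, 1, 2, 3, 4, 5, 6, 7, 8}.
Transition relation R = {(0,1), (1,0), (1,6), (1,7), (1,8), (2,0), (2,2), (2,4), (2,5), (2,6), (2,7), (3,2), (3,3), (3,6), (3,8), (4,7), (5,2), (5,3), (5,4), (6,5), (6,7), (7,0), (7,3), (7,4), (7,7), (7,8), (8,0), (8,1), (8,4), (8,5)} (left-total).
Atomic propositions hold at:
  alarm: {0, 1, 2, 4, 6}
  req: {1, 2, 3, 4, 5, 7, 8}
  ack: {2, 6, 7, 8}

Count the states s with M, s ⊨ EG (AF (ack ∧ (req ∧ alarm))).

Sat(req ∧ alarm) = {1, 2, 4}
Sat(ack ∧ (req ∧ alarm)) = {2}
AF (ack ∧ (req ∧ alarm)): least fixpoint, start Z0 = {2}, add states with every successor in Z. Already a fixed point.
Sat(AF (ack ∧ (req ∧ alarm))) = {2}
EG (AF (ack ∧ (req ∧ alarm))): greatest fixpoint, start Z0 = {2}, keep only states in Sat with some successor in Z. Already a fixed point.
Sat(EG (AF (ack ∧ (req ∧ alarm)))) = {2}
|Sat(EG (AF (ack ∧ (req ∧ alarm))))| = |{2}| = 1.

1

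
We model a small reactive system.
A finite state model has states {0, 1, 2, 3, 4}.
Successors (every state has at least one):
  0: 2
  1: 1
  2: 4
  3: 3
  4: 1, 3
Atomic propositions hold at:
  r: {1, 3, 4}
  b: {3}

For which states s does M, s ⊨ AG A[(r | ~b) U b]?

{3}

Sat(~b) = {0, 1, 2, 4}
Sat(r | ~b) = {0, 1, 2, 3, 4}
A[(r | ~b) U b]: least fixpoint, start Z0 = Sat(b) = {3}, add states in Sat(r | ~b) with every successor in Z. Already a fixed point.
Sat(A[(r | ~b) U b]) = {3}
AG A[(r | ~b) U b]: greatest fixpoint, start Z0 = {3}, keep only states in Sat with every successor in Z. Already a fixed point.
Sat(AG A[(r | ~b) U b]) = {3}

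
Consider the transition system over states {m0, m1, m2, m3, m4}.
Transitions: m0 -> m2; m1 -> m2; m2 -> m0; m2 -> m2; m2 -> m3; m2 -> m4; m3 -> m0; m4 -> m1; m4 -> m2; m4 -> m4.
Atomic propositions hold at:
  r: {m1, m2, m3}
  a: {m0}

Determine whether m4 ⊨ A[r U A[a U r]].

A[a U r]: least fixpoint, start Z0 = Sat(r) = {m1, m2, m3}, add states in Sat(a) with every successor in Z. Z1 = {m0, m1, m2, m3}; fixed.
Sat(A[a U r]) = {m0, m1, m2, m3}
A[r U A[a U r]]: least fixpoint, start Z0 = Sat(A[a U r]) = {m0, m1, m2, m3}, add states in Sat(r) with every successor in Z. Already a fixed point.
Sat(A[r U A[a U r]]) = {m0, m1, m2, m3}
m4 ∉ Sat(A[r U A[a U r]]) = {m0, m1, m2, m3}, so the formula does not hold at m4.

No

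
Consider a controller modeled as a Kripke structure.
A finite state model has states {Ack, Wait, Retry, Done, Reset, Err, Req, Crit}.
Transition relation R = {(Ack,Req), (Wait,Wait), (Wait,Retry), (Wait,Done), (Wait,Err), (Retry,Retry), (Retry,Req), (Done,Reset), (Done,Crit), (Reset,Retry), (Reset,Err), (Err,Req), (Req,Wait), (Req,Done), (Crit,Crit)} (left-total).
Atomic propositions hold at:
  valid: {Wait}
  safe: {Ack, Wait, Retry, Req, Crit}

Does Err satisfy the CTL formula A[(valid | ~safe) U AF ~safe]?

Yes

Sat(~safe) = {Done, Reset, Err}
Sat(valid | ~safe) = {Wait, Done, Reset, Err}
AF ~safe: least fixpoint, start Z0 = {Done, Reset, Err}, add states with every successor in Z. Already a fixed point.
Sat(AF ~safe) = {Done, Reset, Err}
A[(valid | ~safe) U AF ~safe]: least fixpoint, start Z0 = Sat(AF ~safe) = {Done, Reset, Err}, add states in Sat(valid | ~safe) with every successor in Z. Already a fixed point.
Sat(A[(valid | ~safe) U AF ~safe]) = {Done, Reset, Err}
Err ∈ Sat(A[(valid | ~safe) U AF ~safe]) = {Done, Reset, Err}, so the formula holds at Err.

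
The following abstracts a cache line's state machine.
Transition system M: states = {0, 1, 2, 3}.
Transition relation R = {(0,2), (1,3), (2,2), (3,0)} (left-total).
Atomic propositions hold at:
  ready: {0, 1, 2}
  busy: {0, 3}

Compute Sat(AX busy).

Sat(AX busy) = {s : every successor in {0, 3}} = {1, 3}

{1, 3}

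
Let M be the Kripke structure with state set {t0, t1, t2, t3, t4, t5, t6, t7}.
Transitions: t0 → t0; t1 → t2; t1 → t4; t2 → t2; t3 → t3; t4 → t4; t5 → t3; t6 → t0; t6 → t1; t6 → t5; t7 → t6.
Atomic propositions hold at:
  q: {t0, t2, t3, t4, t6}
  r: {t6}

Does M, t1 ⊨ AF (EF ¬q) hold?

Sat(¬q) = {t1, t5, t7}
EF ¬q: least fixpoint, start Z0 = {t1, t5, t7}, add states with some successor in Z. Z1 = {t1, t5, t6, t7}; fixed.
Sat(EF ¬q) = {t1, t5, t6, t7}
AF (EF ¬q): least fixpoint, start Z0 = {t1, t5, t6, t7}, add states with every successor in Z. Already a fixed point.
Sat(AF (EF ¬q)) = {t1, t5, t6, t7}
t1 ∈ Sat(AF (EF ¬q)) = {t1, t5, t6, t7}, so the formula holds at t1.

Yes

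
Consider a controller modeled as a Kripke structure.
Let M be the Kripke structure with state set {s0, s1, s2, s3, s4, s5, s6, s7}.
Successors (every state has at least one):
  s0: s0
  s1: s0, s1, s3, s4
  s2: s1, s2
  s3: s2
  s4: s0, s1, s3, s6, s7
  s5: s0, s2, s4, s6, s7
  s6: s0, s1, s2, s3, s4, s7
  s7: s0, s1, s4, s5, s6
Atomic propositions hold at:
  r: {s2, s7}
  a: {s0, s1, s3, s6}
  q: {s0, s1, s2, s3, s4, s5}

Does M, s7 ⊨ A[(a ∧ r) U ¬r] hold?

Sat(a ∧ r) = ∅
Sat(¬r) = {s0, s1, s3, s4, s5, s6}
A[(a ∧ r) U ¬r]: least fixpoint, start Z0 = Sat(¬r) = {s0, s1, s3, s4, s5, s6}, add states in Sat(a ∧ r) with every successor in Z. Already a fixed point.
Sat(A[(a ∧ r) U ¬r]) = {s0, s1, s3, s4, s5, s6}
s7 ∉ Sat(A[(a ∧ r) U ¬r]) = {s0, s1, s3, s4, s5, s6}, so the formula does not hold at s7.

No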